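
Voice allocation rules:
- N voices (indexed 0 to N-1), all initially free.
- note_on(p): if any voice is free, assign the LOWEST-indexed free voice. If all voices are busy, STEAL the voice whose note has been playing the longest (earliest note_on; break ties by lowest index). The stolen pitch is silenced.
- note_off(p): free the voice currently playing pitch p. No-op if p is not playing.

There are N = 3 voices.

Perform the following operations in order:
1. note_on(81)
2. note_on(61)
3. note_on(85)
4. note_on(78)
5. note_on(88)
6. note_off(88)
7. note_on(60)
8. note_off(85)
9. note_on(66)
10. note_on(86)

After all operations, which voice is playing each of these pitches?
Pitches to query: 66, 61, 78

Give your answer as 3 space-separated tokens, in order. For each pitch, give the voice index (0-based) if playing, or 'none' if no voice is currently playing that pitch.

Op 1: note_on(81): voice 0 is free -> assigned | voices=[81 - -]
Op 2: note_on(61): voice 1 is free -> assigned | voices=[81 61 -]
Op 3: note_on(85): voice 2 is free -> assigned | voices=[81 61 85]
Op 4: note_on(78): all voices busy, STEAL voice 0 (pitch 81, oldest) -> assign | voices=[78 61 85]
Op 5: note_on(88): all voices busy, STEAL voice 1 (pitch 61, oldest) -> assign | voices=[78 88 85]
Op 6: note_off(88): free voice 1 | voices=[78 - 85]
Op 7: note_on(60): voice 1 is free -> assigned | voices=[78 60 85]
Op 8: note_off(85): free voice 2 | voices=[78 60 -]
Op 9: note_on(66): voice 2 is free -> assigned | voices=[78 60 66]
Op 10: note_on(86): all voices busy, STEAL voice 0 (pitch 78, oldest) -> assign | voices=[86 60 66]

Answer: 2 none none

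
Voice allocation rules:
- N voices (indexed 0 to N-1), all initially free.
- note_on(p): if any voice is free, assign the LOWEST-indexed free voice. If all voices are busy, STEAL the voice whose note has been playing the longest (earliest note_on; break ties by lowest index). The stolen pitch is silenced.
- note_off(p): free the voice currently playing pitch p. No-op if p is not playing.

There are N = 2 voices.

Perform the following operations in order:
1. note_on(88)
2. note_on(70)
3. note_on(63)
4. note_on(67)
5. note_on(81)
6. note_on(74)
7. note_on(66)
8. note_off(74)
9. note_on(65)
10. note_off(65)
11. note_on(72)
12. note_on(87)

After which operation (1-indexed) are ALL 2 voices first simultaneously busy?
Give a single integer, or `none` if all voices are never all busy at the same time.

Op 1: note_on(88): voice 0 is free -> assigned | voices=[88 -]
Op 2: note_on(70): voice 1 is free -> assigned | voices=[88 70]
Op 3: note_on(63): all voices busy, STEAL voice 0 (pitch 88, oldest) -> assign | voices=[63 70]
Op 4: note_on(67): all voices busy, STEAL voice 1 (pitch 70, oldest) -> assign | voices=[63 67]
Op 5: note_on(81): all voices busy, STEAL voice 0 (pitch 63, oldest) -> assign | voices=[81 67]
Op 6: note_on(74): all voices busy, STEAL voice 1 (pitch 67, oldest) -> assign | voices=[81 74]
Op 7: note_on(66): all voices busy, STEAL voice 0 (pitch 81, oldest) -> assign | voices=[66 74]
Op 8: note_off(74): free voice 1 | voices=[66 -]
Op 9: note_on(65): voice 1 is free -> assigned | voices=[66 65]
Op 10: note_off(65): free voice 1 | voices=[66 -]
Op 11: note_on(72): voice 1 is free -> assigned | voices=[66 72]
Op 12: note_on(87): all voices busy, STEAL voice 0 (pitch 66, oldest) -> assign | voices=[87 72]

Answer: 2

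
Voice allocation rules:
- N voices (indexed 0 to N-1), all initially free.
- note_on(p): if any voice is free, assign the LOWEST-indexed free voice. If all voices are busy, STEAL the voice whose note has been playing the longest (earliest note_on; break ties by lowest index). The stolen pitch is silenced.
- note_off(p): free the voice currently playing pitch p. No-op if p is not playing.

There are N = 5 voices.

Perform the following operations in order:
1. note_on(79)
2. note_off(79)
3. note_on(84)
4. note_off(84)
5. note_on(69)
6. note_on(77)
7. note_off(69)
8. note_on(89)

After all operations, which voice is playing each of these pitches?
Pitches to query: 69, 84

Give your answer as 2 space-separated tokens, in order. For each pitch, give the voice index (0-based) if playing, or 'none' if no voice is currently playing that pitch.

Op 1: note_on(79): voice 0 is free -> assigned | voices=[79 - - - -]
Op 2: note_off(79): free voice 0 | voices=[- - - - -]
Op 3: note_on(84): voice 0 is free -> assigned | voices=[84 - - - -]
Op 4: note_off(84): free voice 0 | voices=[- - - - -]
Op 5: note_on(69): voice 0 is free -> assigned | voices=[69 - - - -]
Op 6: note_on(77): voice 1 is free -> assigned | voices=[69 77 - - -]
Op 7: note_off(69): free voice 0 | voices=[- 77 - - -]
Op 8: note_on(89): voice 0 is free -> assigned | voices=[89 77 - - -]

Answer: none none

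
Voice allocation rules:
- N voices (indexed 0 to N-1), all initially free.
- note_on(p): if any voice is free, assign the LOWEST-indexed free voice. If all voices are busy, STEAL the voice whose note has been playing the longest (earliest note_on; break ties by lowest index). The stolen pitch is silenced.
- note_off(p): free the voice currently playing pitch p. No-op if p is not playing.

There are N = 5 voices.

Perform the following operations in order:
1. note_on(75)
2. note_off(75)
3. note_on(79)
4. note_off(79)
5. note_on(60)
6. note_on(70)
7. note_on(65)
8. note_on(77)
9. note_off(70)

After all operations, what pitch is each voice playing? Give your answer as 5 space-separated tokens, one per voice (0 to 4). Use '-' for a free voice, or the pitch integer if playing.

Op 1: note_on(75): voice 0 is free -> assigned | voices=[75 - - - -]
Op 2: note_off(75): free voice 0 | voices=[- - - - -]
Op 3: note_on(79): voice 0 is free -> assigned | voices=[79 - - - -]
Op 4: note_off(79): free voice 0 | voices=[- - - - -]
Op 5: note_on(60): voice 0 is free -> assigned | voices=[60 - - - -]
Op 6: note_on(70): voice 1 is free -> assigned | voices=[60 70 - - -]
Op 7: note_on(65): voice 2 is free -> assigned | voices=[60 70 65 - -]
Op 8: note_on(77): voice 3 is free -> assigned | voices=[60 70 65 77 -]
Op 9: note_off(70): free voice 1 | voices=[60 - 65 77 -]

Answer: 60 - 65 77 -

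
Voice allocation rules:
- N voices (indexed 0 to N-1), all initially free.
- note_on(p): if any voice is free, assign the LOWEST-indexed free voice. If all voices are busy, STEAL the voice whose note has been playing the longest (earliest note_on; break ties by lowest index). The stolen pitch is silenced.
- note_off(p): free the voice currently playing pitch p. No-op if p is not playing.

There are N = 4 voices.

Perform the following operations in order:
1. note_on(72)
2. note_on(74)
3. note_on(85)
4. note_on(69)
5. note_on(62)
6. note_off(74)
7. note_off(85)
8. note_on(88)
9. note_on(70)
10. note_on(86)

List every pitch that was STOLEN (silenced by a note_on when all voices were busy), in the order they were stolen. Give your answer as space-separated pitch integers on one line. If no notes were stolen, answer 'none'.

Op 1: note_on(72): voice 0 is free -> assigned | voices=[72 - - -]
Op 2: note_on(74): voice 1 is free -> assigned | voices=[72 74 - -]
Op 3: note_on(85): voice 2 is free -> assigned | voices=[72 74 85 -]
Op 4: note_on(69): voice 3 is free -> assigned | voices=[72 74 85 69]
Op 5: note_on(62): all voices busy, STEAL voice 0 (pitch 72, oldest) -> assign | voices=[62 74 85 69]
Op 6: note_off(74): free voice 1 | voices=[62 - 85 69]
Op 7: note_off(85): free voice 2 | voices=[62 - - 69]
Op 8: note_on(88): voice 1 is free -> assigned | voices=[62 88 - 69]
Op 9: note_on(70): voice 2 is free -> assigned | voices=[62 88 70 69]
Op 10: note_on(86): all voices busy, STEAL voice 3 (pitch 69, oldest) -> assign | voices=[62 88 70 86]

Answer: 72 69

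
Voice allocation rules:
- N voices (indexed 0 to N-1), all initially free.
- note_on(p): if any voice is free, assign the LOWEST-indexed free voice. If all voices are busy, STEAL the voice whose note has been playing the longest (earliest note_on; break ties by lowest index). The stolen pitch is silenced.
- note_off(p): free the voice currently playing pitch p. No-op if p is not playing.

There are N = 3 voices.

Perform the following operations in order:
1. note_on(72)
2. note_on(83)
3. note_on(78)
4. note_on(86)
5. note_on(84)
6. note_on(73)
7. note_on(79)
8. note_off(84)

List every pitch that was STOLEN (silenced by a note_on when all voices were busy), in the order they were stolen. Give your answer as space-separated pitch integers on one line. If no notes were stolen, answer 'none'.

Op 1: note_on(72): voice 0 is free -> assigned | voices=[72 - -]
Op 2: note_on(83): voice 1 is free -> assigned | voices=[72 83 -]
Op 3: note_on(78): voice 2 is free -> assigned | voices=[72 83 78]
Op 4: note_on(86): all voices busy, STEAL voice 0 (pitch 72, oldest) -> assign | voices=[86 83 78]
Op 5: note_on(84): all voices busy, STEAL voice 1 (pitch 83, oldest) -> assign | voices=[86 84 78]
Op 6: note_on(73): all voices busy, STEAL voice 2 (pitch 78, oldest) -> assign | voices=[86 84 73]
Op 7: note_on(79): all voices busy, STEAL voice 0 (pitch 86, oldest) -> assign | voices=[79 84 73]
Op 8: note_off(84): free voice 1 | voices=[79 - 73]

Answer: 72 83 78 86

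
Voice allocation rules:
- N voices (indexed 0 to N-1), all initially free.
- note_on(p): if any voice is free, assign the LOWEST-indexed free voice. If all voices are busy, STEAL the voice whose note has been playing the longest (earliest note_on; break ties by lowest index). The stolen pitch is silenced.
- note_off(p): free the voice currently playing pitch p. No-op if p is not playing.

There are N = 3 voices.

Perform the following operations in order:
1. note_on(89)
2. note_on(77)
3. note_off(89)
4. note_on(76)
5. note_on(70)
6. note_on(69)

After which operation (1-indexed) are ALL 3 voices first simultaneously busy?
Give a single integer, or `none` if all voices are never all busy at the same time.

Op 1: note_on(89): voice 0 is free -> assigned | voices=[89 - -]
Op 2: note_on(77): voice 1 is free -> assigned | voices=[89 77 -]
Op 3: note_off(89): free voice 0 | voices=[- 77 -]
Op 4: note_on(76): voice 0 is free -> assigned | voices=[76 77 -]
Op 5: note_on(70): voice 2 is free -> assigned | voices=[76 77 70]
Op 6: note_on(69): all voices busy, STEAL voice 1 (pitch 77, oldest) -> assign | voices=[76 69 70]

Answer: 5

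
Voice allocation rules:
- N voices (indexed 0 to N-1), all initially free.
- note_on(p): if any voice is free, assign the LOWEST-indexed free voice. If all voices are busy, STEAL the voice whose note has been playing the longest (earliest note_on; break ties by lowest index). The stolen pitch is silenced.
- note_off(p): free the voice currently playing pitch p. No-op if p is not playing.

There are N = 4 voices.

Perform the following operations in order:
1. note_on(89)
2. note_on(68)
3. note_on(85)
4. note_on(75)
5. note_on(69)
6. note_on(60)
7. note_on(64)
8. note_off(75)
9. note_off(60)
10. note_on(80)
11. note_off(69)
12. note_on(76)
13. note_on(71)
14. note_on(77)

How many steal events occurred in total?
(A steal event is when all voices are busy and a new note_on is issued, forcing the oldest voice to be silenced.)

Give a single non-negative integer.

Answer: 4

Derivation:
Op 1: note_on(89): voice 0 is free -> assigned | voices=[89 - - -]
Op 2: note_on(68): voice 1 is free -> assigned | voices=[89 68 - -]
Op 3: note_on(85): voice 2 is free -> assigned | voices=[89 68 85 -]
Op 4: note_on(75): voice 3 is free -> assigned | voices=[89 68 85 75]
Op 5: note_on(69): all voices busy, STEAL voice 0 (pitch 89, oldest) -> assign | voices=[69 68 85 75]
Op 6: note_on(60): all voices busy, STEAL voice 1 (pitch 68, oldest) -> assign | voices=[69 60 85 75]
Op 7: note_on(64): all voices busy, STEAL voice 2 (pitch 85, oldest) -> assign | voices=[69 60 64 75]
Op 8: note_off(75): free voice 3 | voices=[69 60 64 -]
Op 9: note_off(60): free voice 1 | voices=[69 - 64 -]
Op 10: note_on(80): voice 1 is free -> assigned | voices=[69 80 64 -]
Op 11: note_off(69): free voice 0 | voices=[- 80 64 -]
Op 12: note_on(76): voice 0 is free -> assigned | voices=[76 80 64 -]
Op 13: note_on(71): voice 3 is free -> assigned | voices=[76 80 64 71]
Op 14: note_on(77): all voices busy, STEAL voice 2 (pitch 64, oldest) -> assign | voices=[76 80 77 71]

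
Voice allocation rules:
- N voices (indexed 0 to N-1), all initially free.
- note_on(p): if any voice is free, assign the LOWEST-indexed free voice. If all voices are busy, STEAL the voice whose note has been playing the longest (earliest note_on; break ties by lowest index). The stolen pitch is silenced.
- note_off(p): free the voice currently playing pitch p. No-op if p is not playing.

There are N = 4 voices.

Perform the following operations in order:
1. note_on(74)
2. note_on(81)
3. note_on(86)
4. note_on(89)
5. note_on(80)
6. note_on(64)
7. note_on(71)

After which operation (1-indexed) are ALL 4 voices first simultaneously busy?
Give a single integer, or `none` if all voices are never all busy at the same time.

Op 1: note_on(74): voice 0 is free -> assigned | voices=[74 - - -]
Op 2: note_on(81): voice 1 is free -> assigned | voices=[74 81 - -]
Op 3: note_on(86): voice 2 is free -> assigned | voices=[74 81 86 -]
Op 4: note_on(89): voice 3 is free -> assigned | voices=[74 81 86 89]
Op 5: note_on(80): all voices busy, STEAL voice 0 (pitch 74, oldest) -> assign | voices=[80 81 86 89]
Op 6: note_on(64): all voices busy, STEAL voice 1 (pitch 81, oldest) -> assign | voices=[80 64 86 89]
Op 7: note_on(71): all voices busy, STEAL voice 2 (pitch 86, oldest) -> assign | voices=[80 64 71 89]

Answer: 4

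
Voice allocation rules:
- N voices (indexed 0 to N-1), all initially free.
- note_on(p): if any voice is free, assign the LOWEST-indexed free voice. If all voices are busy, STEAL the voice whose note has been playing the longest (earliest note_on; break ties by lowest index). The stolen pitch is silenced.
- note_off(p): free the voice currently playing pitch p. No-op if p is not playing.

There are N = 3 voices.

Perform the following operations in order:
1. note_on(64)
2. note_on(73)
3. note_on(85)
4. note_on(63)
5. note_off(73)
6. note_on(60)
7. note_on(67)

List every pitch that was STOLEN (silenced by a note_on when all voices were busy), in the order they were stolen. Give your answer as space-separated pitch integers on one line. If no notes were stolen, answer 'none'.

Answer: 64 85

Derivation:
Op 1: note_on(64): voice 0 is free -> assigned | voices=[64 - -]
Op 2: note_on(73): voice 1 is free -> assigned | voices=[64 73 -]
Op 3: note_on(85): voice 2 is free -> assigned | voices=[64 73 85]
Op 4: note_on(63): all voices busy, STEAL voice 0 (pitch 64, oldest) -> assign | voices=[63 73 85]
Op 5: note_off(73): free voice 1 | voices=[63 - 85]
Op 6: note_on(60): voice 1 is free -> assigned | voices=[63 60 85]
Op 7: note_on(67): all voices busy, STEAL voice 2 (pitch 85, oldest) -> assign | voices=[63 60 67]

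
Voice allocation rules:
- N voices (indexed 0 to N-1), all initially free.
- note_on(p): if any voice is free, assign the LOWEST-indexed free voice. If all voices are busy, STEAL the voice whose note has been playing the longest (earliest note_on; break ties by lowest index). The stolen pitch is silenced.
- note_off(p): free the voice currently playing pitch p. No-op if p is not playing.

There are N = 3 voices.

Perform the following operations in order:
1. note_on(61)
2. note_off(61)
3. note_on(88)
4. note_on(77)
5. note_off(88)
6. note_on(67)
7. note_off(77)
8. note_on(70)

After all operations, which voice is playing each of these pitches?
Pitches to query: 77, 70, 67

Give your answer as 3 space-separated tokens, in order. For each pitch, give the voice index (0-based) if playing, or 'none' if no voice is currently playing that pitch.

Answer: none 1 0

Derivation:
Op 1: note_on(61): voice 0 is free -> assigned | voices=[61 - -]
Op 2: note_off(61): free voice 0 | voices=[- - -]
Op 3: note_on(88): voice 0 is free -> assigned | voices=[88 - -]
Op 4: note_on(77): voice 1 is free -> assigned | voices=[88 77 -]
Op 5: note_off(88): free voice 0 | voices=[- 77 -]
Op 6: note_on(67): voice 0 is free -> assigned | voices=[67 77 -]
Op 7: note_off(77): free voice 1 | voices=[67 - -]
Op 8: note_on(70): voice 1 is free -> assigned | voices=[67 70 -]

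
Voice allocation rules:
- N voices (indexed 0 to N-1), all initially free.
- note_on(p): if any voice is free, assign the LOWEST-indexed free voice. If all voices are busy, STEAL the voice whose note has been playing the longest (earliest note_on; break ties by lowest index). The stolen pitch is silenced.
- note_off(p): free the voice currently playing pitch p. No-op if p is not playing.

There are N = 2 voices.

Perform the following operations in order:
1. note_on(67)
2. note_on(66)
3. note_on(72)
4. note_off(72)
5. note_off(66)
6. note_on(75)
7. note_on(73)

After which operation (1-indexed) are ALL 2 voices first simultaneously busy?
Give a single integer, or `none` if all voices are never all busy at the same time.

Op 1: note_on(67): voice 0 is free -> assigned | voices=[67 -]
Op 2: note_on(66): voice 1 is free -> assigned | voices=[67 66]
Op 3: note_on(72): all voices busy, STEAL voice 0 (pitch 67, oldest) -> assign | voices=[72 66]
Op 4: note_off(72): free voice 0 | voices=[- 66]
Op 5: note_off(66): free voice 1 | voices=[- -]
Op 6: note_on(75): voice 0 is free -> assigned | voices=[75 -]
Op 7: note_on(73): voice 1 is free -> assigned | voices=[75 73]

Answer: 2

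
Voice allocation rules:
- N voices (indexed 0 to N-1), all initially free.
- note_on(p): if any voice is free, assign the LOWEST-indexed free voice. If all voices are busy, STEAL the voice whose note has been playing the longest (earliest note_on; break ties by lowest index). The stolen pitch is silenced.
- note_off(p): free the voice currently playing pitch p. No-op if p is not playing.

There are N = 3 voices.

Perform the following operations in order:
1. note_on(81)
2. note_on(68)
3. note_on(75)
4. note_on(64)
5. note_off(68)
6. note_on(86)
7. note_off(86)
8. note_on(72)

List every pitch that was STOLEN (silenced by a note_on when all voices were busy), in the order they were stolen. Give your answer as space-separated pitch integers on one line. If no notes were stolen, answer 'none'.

Answer: 81

Derivation:
Op 1: note_on(81): voice 0 is free -> assigned | voices=[81 - -]
Op 2: note_on(68): voice 1 is free -> assigned | voices=[81 68 -]
Op 3: note_on(75): voice 2 is free -> assigned | voices=[81 68 75]
Op 4: note_on(64): all voices busy, STEAL voice 0 (pitch 81, oldest) -> assign | voices=[64 68 75]
Op 5: note_off(68): free voice 1 | voices=[64 - 75]
Op 6: note_on(86): voice 1 is free -> assigned | voices=[64 86 75]
Op 7: note_off(86): free voice 1 | voices=[64 - 75]
Op 8: note_on(72): voice 1 is free -> assigned | voices=[64 72 75]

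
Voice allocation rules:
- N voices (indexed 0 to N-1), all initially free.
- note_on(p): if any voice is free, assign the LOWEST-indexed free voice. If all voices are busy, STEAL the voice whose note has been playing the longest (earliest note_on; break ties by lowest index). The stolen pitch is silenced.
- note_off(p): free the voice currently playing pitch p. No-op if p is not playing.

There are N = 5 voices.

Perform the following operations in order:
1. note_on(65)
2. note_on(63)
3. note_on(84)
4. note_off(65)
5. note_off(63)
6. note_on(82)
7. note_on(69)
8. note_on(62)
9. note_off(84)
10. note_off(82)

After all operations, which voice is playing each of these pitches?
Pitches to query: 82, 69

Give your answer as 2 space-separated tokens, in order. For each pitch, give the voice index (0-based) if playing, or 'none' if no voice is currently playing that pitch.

Answer: none 1

Derivation:
Op 1: note_on(65): voice 0 is free -> assigned | voices=[65 - - - -]
Op 2: note_on(63): voice 1 is free -> assigned | voices=[65 63 - - -]
Op 3: note_on(84): voice 2 is free -> assigned | voices=[65 63 84 - -]
Op 4: note_off(65): free voice 0 | voices=[- 63 84 - -]
Op 5: note_off(63): free voice 1 | voices=[- - 84 - -]
Op 6: note_on(82): voice 0 is free -> assigned | voices=[82 - 84 - -]
Op 7: note_on(69): voice 1 is free -> assigned | voices=[82 69 84 - -]
Op 8: note_on(62): voice 3 is free -> assigned | voices=[82 69 84 62 -]
Op 9: note_off(84): free voice 2 | voices=[82 69 - 62 -]
Op 10: note_off(82): free voice 0 | voices=[- 69 - 62 -]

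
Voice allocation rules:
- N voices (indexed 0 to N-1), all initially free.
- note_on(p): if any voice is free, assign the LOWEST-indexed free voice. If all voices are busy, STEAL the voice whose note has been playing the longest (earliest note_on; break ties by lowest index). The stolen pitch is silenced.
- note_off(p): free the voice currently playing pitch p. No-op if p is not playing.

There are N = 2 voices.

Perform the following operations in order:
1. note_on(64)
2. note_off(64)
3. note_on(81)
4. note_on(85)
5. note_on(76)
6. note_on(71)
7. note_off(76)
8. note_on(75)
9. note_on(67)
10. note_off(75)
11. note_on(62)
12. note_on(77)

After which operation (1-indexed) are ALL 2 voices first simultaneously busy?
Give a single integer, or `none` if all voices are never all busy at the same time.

Answer: 4

Derivation:
Op 1: note_on(64): voice 0 is free -> assigned | voices=[64 -]
Op 2: note_off(64): free voice 0 | voices=[- -]
Op 3: note_on(81): voice 0 is free -> assigned | voices=[81 -]
Op 4: note_on(85): voice 1 is free -> assigned | voices=[81 85]
Op 5: note_on(76): all voices busy, STEAL voice 0 (pitch 81, oldest) -> assign | voices=[76 85]
Op 6: note_on(71): all voices busy, STEAL voice 1 (pitch 85, oldest) -> assign | voices=[76 71]
Op 7: note_off(76): free voice 0 | voices=[- 71]
Op 8: note_on(75): voice 0 is free -> assigned | voices=[75 71]
Op 9: note_on(67): all voices busy, STEAL voice 1 (pitch 71, oldest) -> assign | voices=[75 67]
Op 10: note_off(75): free voice 0 | voices=[- 67]
Op 11: note_on(62): voice 0 is free -> assigned | voices=[62 67]
Op 12: note_on(77): all voices busy, STEAL voice 1 (pitch 67, oldest) -> assign | voices=[62 77]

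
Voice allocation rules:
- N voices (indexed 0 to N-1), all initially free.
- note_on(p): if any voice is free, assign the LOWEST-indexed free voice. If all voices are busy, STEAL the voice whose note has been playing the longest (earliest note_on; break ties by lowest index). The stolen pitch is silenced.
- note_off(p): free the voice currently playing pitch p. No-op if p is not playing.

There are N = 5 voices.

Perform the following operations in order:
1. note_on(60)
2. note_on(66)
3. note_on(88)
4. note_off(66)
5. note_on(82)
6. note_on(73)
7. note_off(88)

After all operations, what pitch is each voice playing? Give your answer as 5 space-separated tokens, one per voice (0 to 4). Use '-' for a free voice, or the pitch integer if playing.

Op 1: note_on(60): voice 0 is free -> assigned | voices=[60 - - - -]
Op 2: note_on(66): voice 1 is free -> assigned | voices=[60 66 - - -]
Op 3: note_on(88): voice 2 is free -> assigned | voices=[60 66 88 - -]
Op 4: note_off(66): free voice 1 | voices=[60 - 88 - -]
Op 5: note_on(82): voice 1 is free -> assigned | voices=[60 82 88 - -]
Op 6: note_on(73): voice 3 is free -> assigned | voices=[60 82 88 73 -]
Op 7: note_off(88): free voice 2 | voices=[60 82 - 73 -]

Answer: 60 82 - 73 -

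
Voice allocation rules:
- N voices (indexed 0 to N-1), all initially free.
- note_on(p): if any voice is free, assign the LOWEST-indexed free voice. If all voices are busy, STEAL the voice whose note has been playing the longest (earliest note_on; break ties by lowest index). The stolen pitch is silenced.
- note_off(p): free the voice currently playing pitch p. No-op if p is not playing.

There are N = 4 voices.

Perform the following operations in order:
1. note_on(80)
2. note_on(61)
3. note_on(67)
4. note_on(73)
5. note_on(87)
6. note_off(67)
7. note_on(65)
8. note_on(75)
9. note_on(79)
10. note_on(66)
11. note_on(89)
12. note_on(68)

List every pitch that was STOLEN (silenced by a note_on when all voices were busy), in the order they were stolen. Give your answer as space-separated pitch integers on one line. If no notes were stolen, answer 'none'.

Op 1: note_on(80): voice 0 is free -> assigned | voices=[80 - - -]
Op 2: note_on(61): voice 1 is free -> assigned | voices=[80 61 - -]
Op 3: note_on(67): voice 2 is free -> assigned | voices=[80 61 67 -]
Op 4: note_on(73): voice 3 is free -> assigned | voices=[80 61 67 73]
Op 5: note_on(87): all voices busy, STEAL voice 0 (pitch 80, oldest) -> assign | voices=[87 61 67 73]
Op 6: note_off(67): free voice 2 | voices=[87 61 - 73]
Op 7: note_on(65): voice 2 is free -> assigned | voices=[87 61 65 73]
Op 8: note_on(75): all voices busy, STEAL voice 1 (pitch 61, oldest) -> assign | voices=[87 75 65 73]
Op 9: note_on(79): all voices busy, STEAL voice 3 (pitch 73, oldest) -> assign | voices=[87 75 65 79]
Op 10: note_on(66): all voices busy, STEAL voice 0 (pitch 87, oldest) -> assign | voices=[66 75 65 79]
Op 11: note_on(89): all voices busy, STEAL voice 2 (pitch 65, oldest) -> assign | voices=[66 75 89 79]
Op 12: note_on(68): all voices busy, STEAL voice 1 (pitch 75, oldest) -> assign | voices=[66 68 89 79]

Answer: 80 61 73 87 65 75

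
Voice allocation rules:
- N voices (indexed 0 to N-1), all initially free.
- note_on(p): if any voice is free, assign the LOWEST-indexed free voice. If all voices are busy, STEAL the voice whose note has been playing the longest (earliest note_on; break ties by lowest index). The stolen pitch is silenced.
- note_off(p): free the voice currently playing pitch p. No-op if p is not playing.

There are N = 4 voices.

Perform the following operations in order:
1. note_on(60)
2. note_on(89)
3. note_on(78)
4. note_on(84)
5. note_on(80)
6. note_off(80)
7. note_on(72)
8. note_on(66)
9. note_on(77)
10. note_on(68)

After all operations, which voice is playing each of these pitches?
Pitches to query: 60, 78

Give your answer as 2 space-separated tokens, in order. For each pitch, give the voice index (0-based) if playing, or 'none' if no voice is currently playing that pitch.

Op 1: note_on(60): voice 0 is free -> assigned | voices=[60 - - -]
Op 2: note_on(89): voice 1 is free -> assigned | voices=[60 89 - -]
Op 3: note_on(78): voice 2 is free -> assigned | voices=[60 89 78 -]
Op 4: note_on(84): voice 3 is free -> assigned | voices=[60 89 78 84]
Op 5: note_on(80): all voices busy, STEAL voice 0 (pitch 60, oldest) -> assign | voices=[80 89 78 84]
Op 6: note_off(80): free voice 0 | voices=[- 89 78 84]
Op 7: note_on(72): voice 0 is free -> assigned | voices=[72 89 78 84]
Op 8: note_on(66): all voices busy, STEAL voice 1 (pitch 89, oldest) -> assign | voices=[72 66 78 84]
Op 9: note_on(77): all voices busy, STEAL voice 2 (pitch 78, oldest) -> assign | voices=[72 66 77 84]
Op 10: note_on(68): all voices busy, STEAL voice 3 (pitch 84, oldest) -> assign | voices=[72 66 77 68]

Answer: none none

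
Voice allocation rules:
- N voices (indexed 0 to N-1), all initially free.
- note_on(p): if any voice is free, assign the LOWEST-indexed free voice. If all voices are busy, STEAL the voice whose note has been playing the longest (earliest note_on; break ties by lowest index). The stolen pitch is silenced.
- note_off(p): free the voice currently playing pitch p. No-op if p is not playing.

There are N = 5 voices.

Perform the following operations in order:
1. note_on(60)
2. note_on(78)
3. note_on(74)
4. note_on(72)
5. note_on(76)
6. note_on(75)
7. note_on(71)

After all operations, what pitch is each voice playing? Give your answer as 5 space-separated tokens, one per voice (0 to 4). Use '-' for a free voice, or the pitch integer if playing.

Answer: 75 71 74 72 76

Derivation:
Op 1: note_on(60): voice 0 is free -> assigned | voices=[60 - - - -]
Op 2: note_on(78): voice 1 is free -> assigned | voices=[60 78 - - -]
Op 3: note_on(74): voice 2 is free -> assigned | voices=[60 78 74 - -]
Op 4: note_on(72): voice 3 is free -> assigned | voices=[60 78 74 72 -]
Op 5: note_on(76): voice 4 is free -> assigned | voices=[60 78 74 72 76]
Op 6: note_on(75): all voices busy, STEAL voice 0 (pitch 60, oldest) -> assign | voices=[75 78 74 72 76]
Op 7: note_on(71): all voices busy, STEAL voice 1 (pitch 78, oldest) -> assign | voices=[75 71 74 72 76]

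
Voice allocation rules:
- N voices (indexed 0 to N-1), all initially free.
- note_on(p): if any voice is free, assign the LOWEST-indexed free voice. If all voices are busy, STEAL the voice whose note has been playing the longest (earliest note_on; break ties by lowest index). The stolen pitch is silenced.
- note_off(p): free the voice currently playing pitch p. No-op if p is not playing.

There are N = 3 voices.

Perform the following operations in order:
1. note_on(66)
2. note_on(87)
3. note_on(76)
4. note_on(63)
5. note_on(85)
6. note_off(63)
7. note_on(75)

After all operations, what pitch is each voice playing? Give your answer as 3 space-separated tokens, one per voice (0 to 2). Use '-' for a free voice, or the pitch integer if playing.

Op 1: note_on(66): voice 0 is free -> assigned | voices=[66 - -]
Op 2: note_on(87): voice 1 is free -> assigned | voices=[66 87 -]
Op 3: note_on(76): voice 2 is free -> assigned | voices=[66 87 76]
Op 4: note_on(63): all voices busy, STEAL voice 0 (pitch 66, oldest) -> assign | voices=[63 87 76]
Op 5: note_on(85): all voices busy, STEAL voice 1 (pitch 87, oldest) -> assign | voices=[63 85 76]
Op 6: note_off(63): free voice 0 | voices=[- 85 76]
Op 7: note_on(75): voice 0 is free -> assigned | voices=[75 85 76]

Answer: 75 85 76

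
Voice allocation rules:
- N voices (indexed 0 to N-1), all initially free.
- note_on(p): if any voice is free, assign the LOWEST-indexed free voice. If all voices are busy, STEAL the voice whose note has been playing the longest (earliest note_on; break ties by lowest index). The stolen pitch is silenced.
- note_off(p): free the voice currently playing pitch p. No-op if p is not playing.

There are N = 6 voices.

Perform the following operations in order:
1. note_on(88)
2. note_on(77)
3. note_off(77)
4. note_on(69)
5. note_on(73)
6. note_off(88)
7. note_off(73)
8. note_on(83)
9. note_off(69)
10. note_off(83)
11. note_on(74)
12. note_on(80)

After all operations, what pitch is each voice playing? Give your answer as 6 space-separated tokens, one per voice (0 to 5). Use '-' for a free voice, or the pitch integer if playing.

Answer: 74 80 - - - -

Derivation:
Op 1: note_on(88): voice 0 is free -> assigned | voices=[88 - - - - -]
Op 2: note_on(77): voice 1 is free -> assigned | voices=[88 77 - - - -]
Op 3: note_off(77): free voice 1 | voices=[88 - - - - -]
Op 4: note_on(69): voice 1 is free -> assigned | voices=[88 69 - - - -]
Op 5: note_on(73): voice 2 is free -> assigned | voices=[88 69 73 - - -]
Op 6: note_off(88): free voice 0 | voices=[- 69 73 - - -]
Op 7: note_off(73): free voice 2 | voices=[- 69 - - - -]
Op 8: note_on(83): voice 0 is free -> assigned | voices=[83 69 - - - -]
Op 9: note_off(69): free voice 1 | voices=[83 - - - - -]
Op 10: note_off(83): free voice 0 | voices=[- - - - - -]
Op 11: note_on(74): voice 0 is free -> assigned | voices=[74 - - - - -]
Op 12: note_on(80): voice 1 is free -> assigned | voices=[74 80 - - - -]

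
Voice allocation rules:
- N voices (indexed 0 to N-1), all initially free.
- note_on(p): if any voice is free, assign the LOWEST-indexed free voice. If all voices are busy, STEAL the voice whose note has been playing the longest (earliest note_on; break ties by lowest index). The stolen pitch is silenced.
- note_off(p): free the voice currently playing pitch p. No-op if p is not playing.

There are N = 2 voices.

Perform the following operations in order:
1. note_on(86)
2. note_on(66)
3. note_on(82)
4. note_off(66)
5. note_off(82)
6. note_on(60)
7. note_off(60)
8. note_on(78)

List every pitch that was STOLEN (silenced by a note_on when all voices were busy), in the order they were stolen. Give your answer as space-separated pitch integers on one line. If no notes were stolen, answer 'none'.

Op 1: note_on(86): voice 0 is free -> assigned | voices=[86 -]
Op 2: note_on(66): voice 1 is free -> assigned | voices=[86 66]
Op 3: note_on(82): all voices busy, STEAL voice 0 (pitch 86, oldest) -> assign | voices=[82 66]
Op 4: note_off(66): free voice 1 | voices=[82 -]
Op 5: note_off(82): free voice 0 | voices=[- -]
Op 6: note_on(60): voice 0 is free -> assigned | voices=[60 -]
Op 7: note_off(60): free voice 0 | voices=[- -]
Op 8: note_on(78): voice 0 is free -> assigned | voices=[78 -]

Answer: 86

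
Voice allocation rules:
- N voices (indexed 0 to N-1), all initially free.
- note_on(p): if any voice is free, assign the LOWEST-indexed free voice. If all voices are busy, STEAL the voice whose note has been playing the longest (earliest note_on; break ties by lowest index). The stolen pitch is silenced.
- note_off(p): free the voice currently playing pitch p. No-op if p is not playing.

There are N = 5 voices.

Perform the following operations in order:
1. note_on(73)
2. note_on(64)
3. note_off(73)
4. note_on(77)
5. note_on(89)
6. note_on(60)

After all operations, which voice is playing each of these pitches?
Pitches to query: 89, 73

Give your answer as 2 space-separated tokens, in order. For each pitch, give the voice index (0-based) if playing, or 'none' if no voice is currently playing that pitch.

Op 1: note_on(73): voice 0 is free -> assigned | voices=[73 - - - -]
Op 2: note_on(64): voice 1 is free -> assigned | voices=[73 64 - - -]
Op 3: note_off(73): free voice 0 | voices=[- 64 - - -]
Op 4: note_on(77): voice 0 is free -> assigned | voices=[77 64 - - -]
Op 5: note_on(89): voice 2 is free -> assigned | voices=[77 64 89 - -]
Op 6: note_on(60): voice 3 is free -> assigned | voices=[77 64 89 60 -]

Answer: 2 none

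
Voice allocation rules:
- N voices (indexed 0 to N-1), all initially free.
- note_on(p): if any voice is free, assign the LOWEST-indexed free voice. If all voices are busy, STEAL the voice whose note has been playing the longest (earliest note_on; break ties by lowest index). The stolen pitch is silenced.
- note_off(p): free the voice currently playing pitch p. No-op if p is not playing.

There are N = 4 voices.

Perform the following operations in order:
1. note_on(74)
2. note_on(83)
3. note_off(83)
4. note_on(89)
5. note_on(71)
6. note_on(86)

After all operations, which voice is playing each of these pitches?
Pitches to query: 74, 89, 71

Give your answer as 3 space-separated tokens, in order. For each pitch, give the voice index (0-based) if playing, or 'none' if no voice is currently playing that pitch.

Op 1: note_on(74): voice 0 is free -> assigned | voices=[74 - - -]
Op 2: note_on(83): voice 1 is free -> assigned | voices=[74 83 - -]
Op 3: note_off(83): free voice 1 | voices=[74 - - -]
Op 4: note_on(89): voice 1 is free -> assigned | voices=[74 89 - -]
Op 5: note_on(71): voice 2 is free -> assigned | voices=[74 89 71 -]
Op 6: note_on(86): voice 3 is free -> assigned | voices=[74 89 71 86]

Answer: 0 1 2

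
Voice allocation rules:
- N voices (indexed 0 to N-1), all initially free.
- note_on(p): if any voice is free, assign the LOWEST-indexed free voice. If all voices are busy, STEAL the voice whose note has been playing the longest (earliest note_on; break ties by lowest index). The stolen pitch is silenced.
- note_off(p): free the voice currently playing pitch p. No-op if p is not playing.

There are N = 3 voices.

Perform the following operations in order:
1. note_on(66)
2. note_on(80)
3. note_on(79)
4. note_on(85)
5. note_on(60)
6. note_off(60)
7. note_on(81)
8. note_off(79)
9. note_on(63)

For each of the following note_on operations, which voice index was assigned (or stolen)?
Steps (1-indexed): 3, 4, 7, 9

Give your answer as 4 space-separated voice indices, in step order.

Answer: 2 0 1 2

Derivation:
Op 1: note_on(66): voice 0 is free -> assigned | voices=[66 - -]
Op 2: note_on(80): voice 1 is free -> assigned | voices=[66 80 -]
Op 3: note_on(79): voice 2 is free -> assigned | voices=[66 80 79]
Op 4: note_on(85): all voices busy, STEAL voice 0 (pitch 66, oldest) -> assign | voices=[85 80 79]
Op 5: note_on(60): all voices busy, STEAL voice 1 (pitch 80, oldest) -> assign | voices=[85 60 79]
Op 6: note_off(60): free voice 1 | voices=[85 - 79]
Op 7: note_on(81): voice 1 is free -> assigned | voices=[85 81 79]
Op 8: note_off(79): free voice 2 | voices=[85 81 -]
Op 9: note_on(63): voice 2 is free -> assigned | voices=[85 81 63]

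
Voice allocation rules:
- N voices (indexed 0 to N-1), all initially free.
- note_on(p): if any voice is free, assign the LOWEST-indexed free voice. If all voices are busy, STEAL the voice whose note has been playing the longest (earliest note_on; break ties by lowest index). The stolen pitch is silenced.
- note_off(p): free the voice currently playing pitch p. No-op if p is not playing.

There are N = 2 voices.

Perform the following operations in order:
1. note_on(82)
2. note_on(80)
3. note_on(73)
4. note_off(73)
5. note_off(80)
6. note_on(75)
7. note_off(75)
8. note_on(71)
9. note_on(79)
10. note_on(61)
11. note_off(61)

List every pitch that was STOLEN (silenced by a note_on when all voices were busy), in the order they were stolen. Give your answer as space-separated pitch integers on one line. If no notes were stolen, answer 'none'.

Op 1: note_on(82): voice 0 is free -> assigned | voices=[82 -]
Op 2: note_on(80): voice 1 is free -> assigned | voices=[82 80]
Op 3: note_on(73): all voices busy, STEAL voice 0 (pitch 82, oldest) -> assign | voices=[73 80]
Op 4: note_off(73): free voice 0 | voices=[- 80]
Op 5: note_off(80): free voice 1 | voices=[- -]
Op 6: note_on(75): voice 0 is free -> assigned | voices=[75 -]
Op 7: note_off(75): free voice 0 | voices=[- -]
Op 8: note_on(71): voice 0 is free -> assigned | voices=[71 -]
Op 9: note_on(79): voice 1 is free -> assigned | voices=[71 79]
Op 10: note_on(61): all voices busy, STEAL voice 0 (pitch 71, oldest) -> assign | voices=[61 79]
Op 11: note_off(61): free voice 0 | voices=[- 79]

Answer: 82 71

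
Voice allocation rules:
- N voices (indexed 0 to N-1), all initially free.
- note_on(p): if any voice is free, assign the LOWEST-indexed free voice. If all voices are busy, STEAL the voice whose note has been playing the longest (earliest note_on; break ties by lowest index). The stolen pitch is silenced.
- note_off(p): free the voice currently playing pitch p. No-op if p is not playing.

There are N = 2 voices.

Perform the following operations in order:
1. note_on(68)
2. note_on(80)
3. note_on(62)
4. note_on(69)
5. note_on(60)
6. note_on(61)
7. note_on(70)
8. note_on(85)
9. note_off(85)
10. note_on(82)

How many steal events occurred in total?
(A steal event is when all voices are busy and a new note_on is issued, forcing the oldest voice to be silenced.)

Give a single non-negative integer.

Answer: 6

Derivation:
Op 1: note_on(68): voice 0 is free -> assigned | voices=[68 -]
Op 2: note_on(80): voice 1 is free -> assigned | voices=[68 80]
Op 3: note_on(62): all voices busy, STEAL voice 0 (pitch 68, oldest) -> assign | voices=[62 80]
Op 4: note_on(69): all voices busy, STEAL voice 1 (pitch 80, oldest) -> assign | voices=[62 69]
Op 5: note_on(60): all voices busy, STEAL voice 0 (pitch 62, oldest) -> assign | voices=[60 69]
Op 6: note_on(61): all voices busy, STEAL voice 1 (pitch 69, oldest) -> assign | voices=[60 61]
Op 7: note_on(70): all voices busy, STEAL voice 0 (pitch 60, oldest) -> assign | voices=[70 61]
Op 8: note_on(85): all voices busy, STEAL voice 1 (pitch 61, oldest) -> assign | voices=[70 85]
Op 9: note_off(85): free voice 1 | voices=[70 -]
Op 10: note_on(82): voice 1 is free -> assigned | voices=[70 82]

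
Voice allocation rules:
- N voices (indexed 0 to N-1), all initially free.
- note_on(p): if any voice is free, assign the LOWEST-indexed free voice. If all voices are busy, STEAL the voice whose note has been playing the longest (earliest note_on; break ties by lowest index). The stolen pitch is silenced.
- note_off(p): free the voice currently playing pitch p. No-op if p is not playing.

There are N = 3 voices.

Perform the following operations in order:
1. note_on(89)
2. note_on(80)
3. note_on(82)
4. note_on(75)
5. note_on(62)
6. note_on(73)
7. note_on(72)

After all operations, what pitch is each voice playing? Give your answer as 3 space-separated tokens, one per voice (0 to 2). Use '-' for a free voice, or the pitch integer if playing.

Op 1: note_on(89): voice 0 is free -> assigned | voices=[89 - -]
Op 2: note_on(80): voice 1 is free -> assigned | voices=[89 80 -]
Op 3: note_on(82): voice 2 is free -> assigned | voices=[89 80 82]
Op 4: note_on(75): all voices busy, STEAL voice 0 (pitch 89, oldest) -> assign | voices=[75 80 82]
Op 5: note_on(62): all voices busy, STEAL voice 1 (pitch 80, oldest) -> assign | voices=[75 62 82]
Op 6: note_on(73): all voices busy, STEAL voice 2 (pitch 82, oldest) -> assign | voices=[75 62 73]
Op 7: note_on(72): all voices busy, STEAL voice 0 (pitch 75, oldest) -> assign | voices=[72 62 73]

Answer: 72 62 73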